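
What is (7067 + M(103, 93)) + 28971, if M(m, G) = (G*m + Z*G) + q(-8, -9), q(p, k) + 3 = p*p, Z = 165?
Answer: 61023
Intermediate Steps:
q(p, k) = -3 + p² (q(p, k) = -3 + p*p = -3 + p²)
M(m, G) = 61 + 165*G + G*m (M(m, G) = (G*m + 165*G) + (-3 + (-8)²) = (165*G + G*m) + (-3 + 64) = (165*G + G*m) + 61 = 61 + 165*G + G*m)
(7067 + M(103, 93)) + 28971 = (7067 + (61 + 165*93 + 93*103)) + 28971 = (7067 + (61 + 15345 + 9579)) + 28971 = (7067 + 24985) + 28971 = 32052 + 28971 = 61023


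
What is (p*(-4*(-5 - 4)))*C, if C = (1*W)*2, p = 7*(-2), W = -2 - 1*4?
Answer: 6048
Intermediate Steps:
W = -6 (W = -2 - 4 = -6)
p = -14
C = -12 (C = (1*(-6))*2 = -6*2 = -12)
(p*(-4*(-5 - 4)))*C = -(-56)*(-5 - 4)*(-12) = -(-56)*(-9)*(-12) = -14*36*(-12) = -504*(-12) = 6048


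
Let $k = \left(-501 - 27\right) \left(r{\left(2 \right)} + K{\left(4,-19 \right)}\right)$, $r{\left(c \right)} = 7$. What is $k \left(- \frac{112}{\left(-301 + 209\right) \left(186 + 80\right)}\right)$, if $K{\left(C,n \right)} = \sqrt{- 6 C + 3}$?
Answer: $- \frac{7392}{437} - \frac{1056 i \sqrt{21}}{437} \approx -16.915 - 11.074 i$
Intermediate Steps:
$K{\left(C,n \right)} = \sqrt{3 - 6 C}$
$k = -3696 - 528 i \sqrt{21}$ ($k = \left(-501 - 27\right) \left(7 + \sqrt{3 - 24}\right) = - 528 \left(7 + \sqrt{3 - 24}\right) = - 528 \left(7 + \sqrt{-21}\right) = - 528 \left(7 + i \sqrt{21}\right) = -3696 - 528 i \sqrt{21} \approx -3696.0 - 2419.6 i$)
$k \left(- \frac{112}{\left(-301 + 209\right) \left(186 + 80\right)}\right) = \left(-3696 - 528 i \sqrt{21}\right) \left(- \frac{112}{\left(-301 + 209\right) \left(186 + 80\right)}\right) = \left(-3696 - 528 i \sqrt{21}\right) \left(- \frac{112}{\left(-92\right) 266}\right) = \left(-3696 - 528 i \sqrt{21}\right) \left(- \frac{112}{-24472}\right) = \left(-3696 - 528 i \sqrt{21}\right) \left(\left(-112\right) \left(- \frac{1}{24472}\right)\right) = \left(-3696 - 528 i \sqrt{21}\right) \frac{2}{437} = - \frac{7392}{437} - \frac{1056 i \sqrt{21}}{437}$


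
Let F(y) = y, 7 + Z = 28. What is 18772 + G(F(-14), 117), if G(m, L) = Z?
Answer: 18793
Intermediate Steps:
Z = 21 (Z = -7 + 28 = 21)
G(m, L) = 21
18772 + G(F(-14), 117) = 18772 + 21 = 18793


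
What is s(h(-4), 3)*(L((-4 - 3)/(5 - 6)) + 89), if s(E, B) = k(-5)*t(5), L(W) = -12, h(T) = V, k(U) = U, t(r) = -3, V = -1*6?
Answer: 1155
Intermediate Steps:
V = -6
h(T) = -6
s(E, B) = 15 (s(E, B) = -5*(-3) = 15)
s(h(-4), 3)*(L((-4 - 3)/(5 - 6)) + 89) = 15*(-12 + 89) = 15*77 = 1155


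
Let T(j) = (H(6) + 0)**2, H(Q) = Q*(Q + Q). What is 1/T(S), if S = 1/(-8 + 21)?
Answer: 1/5184 ≈ 0.00019290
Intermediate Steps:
H(Q) = 2*Q**2 (H(Q) = Q*(2*Q) = 2*Q**2)
S = 1/13 ≈ 0.076923
T(j) = 5184 (T(j) = (2*6**2 + 0)**2 = (2*36 + 0)**2 = (72 + 0)**2 = 72**2 = 5184)
1/T(S) = 1/5184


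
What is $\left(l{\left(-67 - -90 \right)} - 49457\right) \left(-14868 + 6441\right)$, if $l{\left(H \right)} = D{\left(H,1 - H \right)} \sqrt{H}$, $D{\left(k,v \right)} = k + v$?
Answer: $416774139 - 8427 \sqrt{23} \approx 4.1673 \cdot 10^{8}$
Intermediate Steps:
$l{\left(H \right)} = \sqrt{H}$ ($l{\left(H \right)} = \left(H - \left(-1 + H\right)\right) \sqrt{H} = 1 \sqrt{H} = \sqrt{H}$)
$\left(l{\left(-67 - -90 \right)} - 49457\right) \left(-14868 + 6441\right) = \left(\sqrt{-67 - -90} - 49457\right) \left(-14868 + 6441\right) = \left(\sqrt{-67 + 90} - 49457\right) \left(-8427\right) = \left(\sqrt{23} - 49457\right) \left(-8427\right) = \left(-49457 + \sqrt{23}\right) \left(-8427\right) = 416774139 - 8427 \sqrt{23}$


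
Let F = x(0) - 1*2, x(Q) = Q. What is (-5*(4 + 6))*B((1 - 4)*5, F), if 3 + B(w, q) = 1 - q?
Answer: 0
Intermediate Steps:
F = -2 (F = 0 - 1*2 = 0 - 2 = -2)
B(w, q) = -2 - q (B(w, q) = -3 + (1 - q) = -2 - q)
(-5*(4 + 6))*B((1 - 4)*5, F) = (-5*(4 + 6))*(-2 - 1*(-2)) = (-5*10)*(-2 + 2) = -50*0 = 0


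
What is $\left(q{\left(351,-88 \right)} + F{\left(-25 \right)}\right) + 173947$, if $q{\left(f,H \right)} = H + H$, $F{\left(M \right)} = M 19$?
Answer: $173296$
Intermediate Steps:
$F{\left(M \right)} = 19 M$
$q{\left(f,H \right)} = 2 H$
$\left(q{\left(351,-88 \right)} + F{\left(-25 \right)}\right) + 173947 = \left(2 \left(-88\right) + 19 \left(-25\right)\right) + 173947 = \left(-176 - 475\right) + 173947 = -651 + 173947 = 173296$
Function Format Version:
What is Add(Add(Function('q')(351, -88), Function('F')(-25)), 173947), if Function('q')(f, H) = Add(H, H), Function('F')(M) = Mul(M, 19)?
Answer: 173296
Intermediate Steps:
Function('F')(M) = Mul(19, M)
Function('q')(f, H) = Mul(2, H)
Add(Add(Function('q')(351, -88), Function('F')(-25)), 173947) = Add(Add(Mul(2, -88), Mul(19, -25)), 173947) = Add(Add(-176, -475), 173947) = Add(-651, 173947) = 173296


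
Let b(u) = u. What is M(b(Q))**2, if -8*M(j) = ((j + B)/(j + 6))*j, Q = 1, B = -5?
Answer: 1/196 ≈ 0.0051020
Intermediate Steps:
M(j) = -j*(-5 + j)/(8*(6 + j)) (M(j) = -(j - 5)/(j + 6)*j/8 = -(-5 + j)/(6 + j)*j/8 = -j*(-5 + j)/(8*(6 + j)))
M(b(Q))**2 = ((1/8)*1*(5 - 1*1)/(6 + 1))**2 = ((1/8)*1*(5 - 1)/7)**2 = ((1/8)*1*(1/7)*4)**2 = (1/14)**2 = 1/196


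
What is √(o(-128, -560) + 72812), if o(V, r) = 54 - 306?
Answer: 4*√4535 ≈ 269.37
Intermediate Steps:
o(V, r) = -252
√(o(-128, -560) + 72812) = √(-252 + 72812) = √72560 = 4*√4535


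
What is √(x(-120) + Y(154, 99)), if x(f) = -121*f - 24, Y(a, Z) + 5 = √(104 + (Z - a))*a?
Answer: √15569 ≈ 124.78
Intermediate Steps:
Y(a, Z) = -5 + a*√(104 + Z - a) (Y(a, Z) = -5 + √(104 + (Z - a))*a = -5 + √(104 + Z - a)*a = -5 + a*√(104 + Z - a))
x(f) = -24 - 121*f
√(x(-120) + Y(154, 99)) = √((-24 - 121*(-120)) + (-5 + 154*√(104 + 99 - 1*154))) = √((-24 + 14520) + (-5 + 154*√(104 + 99 - 154))) = √(14496 + (-5 + 154*√49)) = √(14496 + (-5 + 154*7)) = √(14496 + (-5 + 1078)) = √(14496 + 1073) = √15569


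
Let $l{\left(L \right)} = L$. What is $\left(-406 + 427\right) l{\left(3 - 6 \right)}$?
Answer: $-63$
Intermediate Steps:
$\left(-406 + 427\right) l{\left(3 - 6 \right)} = \left(-406 + 427\right) \left(3 - 6\right) = 21 \left(3 - 6\right) = 21 \left(-3\right) = -63$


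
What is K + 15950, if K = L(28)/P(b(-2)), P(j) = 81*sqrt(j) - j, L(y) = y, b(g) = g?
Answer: 104679878/6563 - 1134*I*sqrt(2)/6563 ≈ 15950.0 - 0.24436*I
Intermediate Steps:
P(j) = -j + 81*sqrt(j)
K = 28/(2 + 81*I*sqrt(2)) (K = 28/(-1*(-2) + 81*sqrt(-2)) = 28/(2 + 81*(I*sqrt(2))) = 28/(2 + 81*I*sqrt(2)) ≈ 0.0042663 - 0.24436*I)
K + 15950 = (28/6563 - 1134*I*sqrt(2)/6563) + 15950 = 104679878/6563 - 1134*I*sqrt(2)/6563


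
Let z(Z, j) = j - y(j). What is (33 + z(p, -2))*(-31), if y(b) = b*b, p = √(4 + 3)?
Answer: -837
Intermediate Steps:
p = √7 ≈ 2.6458
y(b) = b²
z(Z, j) = j - j²
(33 + z(p, -2))*(-31) = (33 - 2*(1 - 1*(-2)))*(-31) = (33 - 2*(1 + 2))*(-31) = (33 - 2*3)*(-31) = (33 - 6)*(-31) = 27*(-31) = -837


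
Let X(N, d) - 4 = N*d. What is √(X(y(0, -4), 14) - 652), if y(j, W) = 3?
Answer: I*√606 ≈ 24.617*I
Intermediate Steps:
X(N, d) = 4 + N*d
√(X(y(0, -4), 14) - 652) = √((4 + 3*14) - 652) = √((4 + 42) - 652) = √(46 - 652) = √(-606) = I*√606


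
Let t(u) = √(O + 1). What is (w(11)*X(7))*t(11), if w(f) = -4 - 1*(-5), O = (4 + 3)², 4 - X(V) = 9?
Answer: -25*√2 ≈ -35.355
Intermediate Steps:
X(V) = -5 (X(V) = 4 - 1*9 = 4 - 9 = -5)
O = 49 (O = 7² = 49)
w(f) = 1 (w(f) = -4 + 5 = 1)
t(u) = 5*√2 (t(u) = √(49 + 1) = √50 = 5*√2)
(w(11)*X(7))*t(11) = (1*(-5))*(5*√2) = -25*√2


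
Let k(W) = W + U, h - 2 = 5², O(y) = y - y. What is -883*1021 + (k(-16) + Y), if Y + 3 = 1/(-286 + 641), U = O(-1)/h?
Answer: -320054509/355 ≈ -9.0156e+5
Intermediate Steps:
O(y) = 0
h = 27 (h = 2 + 5² = 2 + 25 = 27)
U = 0 (U = 0/27 = 0*(1/27) = 0)
k(W) = W (k(W) = W + 0 = W)
Y = -1064/355 (Y = -3 + 1/(-286 + 641) = -3 + 1/355 = -1064/355 ≈ -2.9972)
-883*1021 + (k(-16) + Y) = -883*1021 + (-16 - 1064/355) = -901543 - 6744/355 = -320054509/355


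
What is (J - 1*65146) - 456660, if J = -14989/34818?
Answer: -18168256297/34818 ≈ -5.2181e+5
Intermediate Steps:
J = -14989/34818 (J = -14989*1/34818 = -14989/34818 ≈ -0.43050)
(J - 1*65146) - 456660 = (-14989/34818 - 1*65146) - 456660 = (-14989/34818 - 65146) - 456660 = -2268268417/34818 - 456660 = -18168256297/34818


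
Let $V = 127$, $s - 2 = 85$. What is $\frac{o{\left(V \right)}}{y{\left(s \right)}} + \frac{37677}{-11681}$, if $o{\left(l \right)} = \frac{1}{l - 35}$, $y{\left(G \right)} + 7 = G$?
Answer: $- \frac{277291039}{85972160} \approx -3.2254$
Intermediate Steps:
$s = 87$ ($s = 2 + 85 = 87$)
$y{\left(G \right)} = -7 + G$
$o{\left(l \right)} = \frac{1}{-35 + l}$
$\frac{o{\left(V \right)}}{y{\left(s \right)}} + \frac{37677}{-11681} = \frac{1}{\left(-35 + 127\right) \left(-7 + 87\right)} + \frac{37677}{-11681} = \frac{1}{92 \cdot 80} + 37677 \left(- \frac{1}{11681}\right) = \frac{1}{92} \cdot \frac{1}{80} - \frac{37677}{11681} = \frac{1}{7360} - \frac{37677}{11681} = - \frac{277291039}{85972160}$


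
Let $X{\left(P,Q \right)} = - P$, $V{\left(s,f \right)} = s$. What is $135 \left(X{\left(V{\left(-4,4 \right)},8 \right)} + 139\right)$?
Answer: $19305$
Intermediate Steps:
$135 \left(X{\left(V{\left(-4,4 \right)},8 \right)} + 139\right) = 135 \left(\left(-1\right) \left(-4\right) + 139\right) = 135 \left(4 + 139\right) = 135 \cdot 143 = 19305$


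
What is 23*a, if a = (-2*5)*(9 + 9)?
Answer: -4140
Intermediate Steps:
a = -180 (a = -10*18 = -180)
23*a = 23*(-180) = -4140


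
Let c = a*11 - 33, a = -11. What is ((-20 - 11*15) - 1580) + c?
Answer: -1919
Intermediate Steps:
c = -154 (c = -11*11 - 33 = -121 - 33 = -154)
((-20 - 11*15) - 1580) + c = ((-20 - 11*15) - 1580) - 154 = ((-20 - 165) - 1580) - 154 = (-185 - 1580) - 154 = -1765 - 154 = -1919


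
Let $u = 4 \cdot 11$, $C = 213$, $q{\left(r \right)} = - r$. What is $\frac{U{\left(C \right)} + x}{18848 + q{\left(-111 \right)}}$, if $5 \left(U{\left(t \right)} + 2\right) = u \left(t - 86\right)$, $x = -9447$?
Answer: $- \frac{41657}{94795} \approx -0.43944$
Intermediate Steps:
$u = 44$
$U{\left(t \right)} = - \frac{3794}{5} + \frac{44 t}{5}$ ($U{\left(t \right)} = -2 + \frac{44 \left(t - 86\right)}{5} = -2 + \frac{44 \left(-86 + t\right)}{5} = -2 + \frac{-3784 + 44 t}{5} = -2 + \left(- \frac{3784}{5} + \frac{44 t}{5}\right) = - \frac{3794}{5} + \frac{44 t}{5}$)
$\frac{U{\left(C \right)} + x}{18848 + q{\left(-111 \right)}} = \frac{\left(- \frac{3794}{5} + \frac{44}{5} \cdot 213\right) - 9447}{18848 - -111} = \frac{\left(- \frac{3794}{5} + \frac{9372}{5}\right) - 9447}{18848 + 111} = \frac{\frac{5578}{5} - 9447}{18959} = \left(- \frac{41657}{5}\right) \frac{1}{18959} = - \frac{41657}{94795}$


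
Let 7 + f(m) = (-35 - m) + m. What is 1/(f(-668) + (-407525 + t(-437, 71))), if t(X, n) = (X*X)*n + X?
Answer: 1/13150795 ≈ 7.6041e-8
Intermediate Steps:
t(X, n) = X + n*X² (t(X, n) = X²*n + X = n*X² + X = X + n*X²)
f(m) = -42 (f(m) = -7 + ((-35 - m) + m) = -7 - 35 = -42)
1/(f(-668) + (-407525 + t(-437, 71))) = 1/(-42 + (-407525 - 437*(1 - 437*71))) = 1/(-42 + (-407525 - 437*(1 - 31027))) = 1/(-42 + (-407525 - 437*(-31026))) = 1/(-42 + (-407525 + 13558362)) = 1/(-42 + 13150837) = 1/13150795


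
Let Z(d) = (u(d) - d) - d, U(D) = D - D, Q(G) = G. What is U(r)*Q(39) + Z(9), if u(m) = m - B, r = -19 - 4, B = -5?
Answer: -4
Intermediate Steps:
r = -23
U(D) = 0
u(m) = 5 + m (u(m) = m - 1*(-5) = m + 5 = 5 + m)
Z(d) = 5 - d (Z(d) = ((5 + d) - d) - d = 5 - d)
U(r)*Q(39) + Z(9) = 0*39 + (5 - 1*9) = 0 + (5 - 9) = 0 - 4 = -4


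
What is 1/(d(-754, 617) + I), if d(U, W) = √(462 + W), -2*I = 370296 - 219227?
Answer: -302138/22821838445 - 4*√1079/22821838445 ≈ -1.3245e-5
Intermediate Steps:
I = -151069/2 (I = -(370296 - 219227)/2 = -½*151069 = -151069/2 ≈ -75535.)
1/(d(-754, 617) + I) = 1/(√(462 + 617) - 151069/2) = 1/(√1079 - 151069/2) = 1/(-151069/2 + √1079)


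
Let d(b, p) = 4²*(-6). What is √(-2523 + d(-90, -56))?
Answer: 3*I*√291 ≈ 51.176*I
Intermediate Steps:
d(b, p) = -96 (d(b, p) = 16*(-6) = -96)
√(-2523 + d(-90, -56)) = √(-2523 - 96) = √(-2619) = 3*I*√291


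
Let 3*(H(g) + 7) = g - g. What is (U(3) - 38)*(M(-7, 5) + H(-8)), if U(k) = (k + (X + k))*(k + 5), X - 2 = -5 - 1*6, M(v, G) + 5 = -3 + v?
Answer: 1364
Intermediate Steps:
M(v, G) = -8 + v (M(v, G) = -5 + (-3 + v) = -8 + v)
X = -9 (X = 2 + (-5 - 1*6) = 2 + (-5 - 6) = 2 - 11 = -9)
H(g) = -7 (H(g) = -7 + (g - g)/3 = -7 + (1/3)*0 = -7 + 0 = -7)
U(k) = (-9 + 2*k)*(5 + k) (U(k) = (k + (-9 + k))*(k + 5) = (-9 + 2*k)*(5 + k))
(U(3) - 38)*(M(-7, 5) + H(-8)) = ((-45 + 3 + 2*3**2) - 38)*((-8 - 7) - 7) = ((-45 + 3 + 2*9) - 38)*(-15 - 7) = ((-45 + 3 + 18) - 38)*(-22) = (-24 - 38)*(-22) = -62*(-22) = 1364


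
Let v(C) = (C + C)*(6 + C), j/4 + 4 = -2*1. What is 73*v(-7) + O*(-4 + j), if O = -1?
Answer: 1050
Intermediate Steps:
j = -24 (j = -16 + 4*(-2*1) = -16 + 4*(-2) = -16 - 8 = -24)
v(C) = 2*C*(6 + C) (v(C) = (2*C)*(6 + C) = 2*C*(6 + C))
73*v(-7) + O*(-4 + j) = 73*(2*(-7)*(6 - 7)) - (-4 - 24) = 73*(2*(-7)*(-1)) - 1*(-28) = 73*14 + 28 = 1022 + 28 = 1050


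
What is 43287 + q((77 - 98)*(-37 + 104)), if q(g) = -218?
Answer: 43069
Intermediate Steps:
43287 + q((77 - 98)*(-37 + 104)) = 43287 - 218 = 43069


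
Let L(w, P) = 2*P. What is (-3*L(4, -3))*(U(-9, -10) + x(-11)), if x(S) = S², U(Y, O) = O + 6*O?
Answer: 918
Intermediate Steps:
U(Y, O) = 7*O
(-3*L(4, -3))*(U(-9, -10) + x(-11)) = (-6*(-3))*(7*(-10) + (-11)²) = (-3*(-6))*(-70 + 121) = 18*51 = 918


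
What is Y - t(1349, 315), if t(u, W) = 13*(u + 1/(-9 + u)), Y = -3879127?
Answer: -5221529773/1340 ≈ -3.8967e+6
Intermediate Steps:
t(u, W) = 13*u + 13/(-9 + u)
Y - t(1349, 315) = -3879127 - 13*(1 + 1349² - 9*1349)/(-9 + 1349) = -3879127 - 13*(1 + 1819801 - 12141)/1340 = -3879127 - 13*1807661/1340 = -3879127 - 1*23499593/1340 = -3879127 - 23499593/1340 = -5221529773/1340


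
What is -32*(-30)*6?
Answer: 5760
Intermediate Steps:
-32*(-30)*6 = 960*6 = 5760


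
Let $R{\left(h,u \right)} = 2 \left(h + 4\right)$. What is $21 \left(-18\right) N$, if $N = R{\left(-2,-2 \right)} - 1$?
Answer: $-1134$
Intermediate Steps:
$R{\left(h,u \right)} = 8 + 2 h$ ($R{\left(h,u \right)} = 2 \left(4 + h\right) = 8 + 2 h$)
$N = 3$ ($N = \left(8 + 2 \left(-2\right)\right) - 1 = \left(8 - 4\right) - 1 = 4 - 1 = 3$)
$21 \left(-18\right) N = 21 \left(-18\right) 3 = \left(-378\right) 3 = -1134$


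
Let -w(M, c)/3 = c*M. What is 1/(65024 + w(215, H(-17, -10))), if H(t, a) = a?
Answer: 1/71474 ≈ 1.3991e-5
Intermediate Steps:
w(M, c) = -3*M*c (w(M, c) = -3*c*M = -3*M*c)
1/(65024 + w(215, H(-17, -10))) = 1/(65024 - 3*215*(-10)) = 1/(65024 + 6450) = 1/71474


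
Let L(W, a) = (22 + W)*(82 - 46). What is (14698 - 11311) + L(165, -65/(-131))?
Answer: 10119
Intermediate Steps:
L(W, a) = 792 + 36*W (L(W, a) = (22 + W)*36 = 792 + 36*W)
(14698 - 11311) + L(165, -65/(-131)) = (14698 - 11311) + (792 + 36*165) = 3387 + (792 + 5940) = 3387 + 6732 = 10119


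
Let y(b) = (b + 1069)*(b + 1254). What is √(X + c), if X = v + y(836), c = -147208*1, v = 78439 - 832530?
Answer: 3*√342239 ≈ 1755.0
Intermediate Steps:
y(b) = (1069 + b)*(1254 + b)
v = -754091
c = -147208
X = 3227359 (X = -754091 + (1340526 + 836² + 2323*836) = -754091 + (1340526 + 698896 + 1942028) = -754091 + 3981450 = 3227359)
√(X + c) = √(3227359 - 147208) = √3080151 = 3*√342239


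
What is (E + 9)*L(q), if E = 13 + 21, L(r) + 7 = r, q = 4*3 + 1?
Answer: 258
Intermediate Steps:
q = 13 (q = 12 + 1 = 13)
L(r) = -7 + r
E = 34
(E + 9)*L(q) = (34 + 9)*(-7 + 13) = 43*6 = 258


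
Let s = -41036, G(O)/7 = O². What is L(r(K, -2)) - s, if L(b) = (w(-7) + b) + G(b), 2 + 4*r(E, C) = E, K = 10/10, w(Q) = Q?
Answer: 656467/16 ≈ 41029.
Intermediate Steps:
K = 1 (K = 10*(⅒) = 1)
G(O) = 7*O²
r(E, C) = -½ + E/4
L(b) = -7 + b + 7*b² (L(b) = (-7 + b) + 7*b² = -7 + b + 7*b²)
L(r(K, -2)) - s = (-7 + (-½ + (¼)*1) + 7*(-½ + (¼)*1)²) - 1*(-41036) = (-7 + (-½ + ¼) + 7*(-½ + ¼)²) + 41036 = (-7 - ¼ + 7*(-¼)²) + 41036 = (-7 - ¼ + 7*(1/16)) + 41036 = (-7 - ¼ + 7/16) + 41036 = -109/16 + 41036 = 656467/16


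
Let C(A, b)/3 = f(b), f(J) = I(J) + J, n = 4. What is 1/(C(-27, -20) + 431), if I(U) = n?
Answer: 1/383 ≈ 0.0026110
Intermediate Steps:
I(U) = 4
f(J) = 4 + J
C(A, b) = 12 + 3*b (C(A, b) = 3*(4 + b) = 12 + 3*b)
1/(C(-27, -20) + 431) = 1/((12 + 3*(-20)) + 431) = 1/((12 - 60) + 431) = 1/(-48 + 431) = 1/383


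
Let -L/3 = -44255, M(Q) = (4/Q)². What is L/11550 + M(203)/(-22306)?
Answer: 581136399181/50556437470 ≈ 11.495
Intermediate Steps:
M(Q) = 16/Q²
L = 132765 (L = -3*(-44255) = 132765)
L/11550 + M(203)/(-22306) = 132765/11550 + (16/203²)/(-22306) = 132765*(1/11550) + (16*(1/41209))*(-1/22306) = 8851/770 + (16/41209)*(-1/22306) = 8851/770 - 8/459603977 = 581136399181/50556437470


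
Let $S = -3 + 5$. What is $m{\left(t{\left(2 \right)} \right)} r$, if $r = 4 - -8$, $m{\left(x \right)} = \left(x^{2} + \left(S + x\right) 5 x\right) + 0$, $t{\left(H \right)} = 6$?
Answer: $3312$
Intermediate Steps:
$S = 2$
$m{\left(x \right)} = x^{2} + x \left(10 + 5 x\right)$ ($m{\left(x \right)} = \left(x^{2} + \left(2 + x\right) 5 x\right) + 0 = \left(x^{2} + \left(10 + 5 x\right) x\right) + 0 = \left(x^{2} + x \left(10 + 5 x\right)\right) + 0 = x^{2} + x \left(10 + 5 x\right)$)
$r = 12$ ($r = 4 + 8 = 12$)
$m{\left(t{\left(2 \right)} \right)} r = 2 \cdot 6 \left(5 + 3 \cdot 6\right) 12 = 2 \cdot 6 \left(5 + 18\right) 12 = 2 \cdot 6 \cdot 23 \cdot 12 = 276 \cdot 12 = 3312$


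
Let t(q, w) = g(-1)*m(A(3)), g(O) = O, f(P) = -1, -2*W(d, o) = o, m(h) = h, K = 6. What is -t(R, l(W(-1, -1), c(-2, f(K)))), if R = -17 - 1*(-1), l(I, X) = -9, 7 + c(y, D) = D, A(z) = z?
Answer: 3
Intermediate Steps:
W(d, o) = -o/2
c(y, D) = -7 + D
R = -16 (R = -17 + 1 = -16)
t(q, w) = -3 (t(q, w) = -1*3 = -3)
-t(R, l(W(-1, -1), c(-2, f(K)))) = -1*(-3) = 3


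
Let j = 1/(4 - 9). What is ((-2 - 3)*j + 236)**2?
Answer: 56169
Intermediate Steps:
j = -1/5 (j = 1/(-5) = -1/5 ≈ -0.20000)
((-2 - 3)*j + 236)**2 = ((-2 - 3)*(-1/5) + 236)**2 = (-5*(-1/5) + 236)**2 = (1 + 236)**2 = 237**2 = 56169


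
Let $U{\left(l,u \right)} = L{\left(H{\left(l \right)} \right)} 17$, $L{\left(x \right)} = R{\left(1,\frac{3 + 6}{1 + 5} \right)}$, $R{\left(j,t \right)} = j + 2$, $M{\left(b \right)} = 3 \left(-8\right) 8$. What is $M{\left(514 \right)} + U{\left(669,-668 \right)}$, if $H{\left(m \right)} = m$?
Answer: $-141$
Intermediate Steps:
$M{\left(b \right)} = -192$ ($M{\left(b \right)} = \left(-24\right) 8 = -192$)
$R{\left(j,t \right)} = 2 + j$
$L{\left(x \right)} = 3$ ($L{\left(x \right)} = 2 + 1 = 3$)
$U{\left(l,u \right)} = 51$ ($U{\left(l,u \right)} = 3 \cdot 17 = 51$)
$M{\left(514 \right)} + U{\left(669,-668 \right)} = -192 + 51 = -141$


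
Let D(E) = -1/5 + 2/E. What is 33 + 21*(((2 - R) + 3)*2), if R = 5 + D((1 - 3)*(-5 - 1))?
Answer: 172/5 ≈ 34.400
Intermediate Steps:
D(E) = -1/5 + 2/E (D(E) = -1*1/5 + 2/E = -1/5 + 2/E)
R = 149/30 (R = 5 + (10 - (1 - 3)*(-5 - 1))/(5*(((1 - 3)*(-5 - 1)))) = 5 + (10 - (-2)*(-6))/(5*((-2*(-6)))) = 5 + (1/5)*(10 - 1*12)/12 = 5 + (1/5)*(1/12)*(10 - 12) = 5 + (1/5)*(1/12)*(-2) = 5 - 1/30 = 149/30 ≈ 4.9667)
33 + 21*(((2 - R) + 3)*2) = 33 + 21*(((2 - 1*149/30) + 3)*2) = 33 + 21*(((2 - 149/30) + 3)*2) = 33 + 21*((-89/30 + 3)*2) = 33 + 21*((1/30)*2) = 33 + 21*(1/15) = 33 + 7/5 = 172/5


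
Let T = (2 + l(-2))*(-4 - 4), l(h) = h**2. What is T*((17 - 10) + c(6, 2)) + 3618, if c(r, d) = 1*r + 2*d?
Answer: 2802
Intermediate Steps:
c(r, d) = r + 2*d
T = -48 (T = (2 + (-2)**2)*(-4 - 4) = (2 + 4)*(-8) = 6*(-8) = -48)
T*((17 - 10) + c(6, 2)) + 3618 = -48*((17 - 10) + (6 + 2*2)) + 3618 = -48*(7 + (6 + 4)) + 3618 = -48*(7 + 10) + 3618 = -48*17 + 3618 = -816 + 3618 = 2802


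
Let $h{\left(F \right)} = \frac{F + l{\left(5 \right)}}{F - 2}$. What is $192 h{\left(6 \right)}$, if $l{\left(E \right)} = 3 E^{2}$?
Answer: $3888$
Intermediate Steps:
$h{\left(F \right)} = \frac{75 + F}{-2 + F}$ ($h{\left(F \right)} = \frac{F + 3 \cdot 5^{2}}{F - 2} = \frac{F + 3 \cdot 25}{-2 + F} = \frac{F + 75}{-2 + F} = \frac{75 + F}{-2 + F}$)
$192 h{\left(6 \right)} = 192 \frac{75 + 6}{-2 + 6} = 192 \cdot \frac{1}{4} \cdot 81 = 192 \cdot \frac{81}{4} = 3888$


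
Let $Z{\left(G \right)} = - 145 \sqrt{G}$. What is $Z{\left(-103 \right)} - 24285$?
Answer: $-24285 - 145 i \sqrt{103} \approx -24285.0 - 1471.6 i$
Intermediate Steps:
$Z{\left(-103 \right)} - 24285 = - 145 \sqrt{-103} - 24285 = - 145 i \sqrt{103} - 24285 = -24285 - 145 i \sqrt{103}$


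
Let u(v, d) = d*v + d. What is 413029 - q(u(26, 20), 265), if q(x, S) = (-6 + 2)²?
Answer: 413013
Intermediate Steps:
u(v, d) = d + d*v
q(x, S) = 16 (q(x, S) = (-4)² = 16)
413029 - q(u(26, 20), 265) = 413029 - 1*16 = 413029 - 16 = 413013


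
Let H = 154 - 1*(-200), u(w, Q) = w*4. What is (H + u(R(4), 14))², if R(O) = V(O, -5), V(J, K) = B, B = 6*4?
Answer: 202500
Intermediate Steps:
B = 24
V(J, K) = 24
R(O) = 24
u(w, Q) = 4*w
H = 354 (H = 154 + 200 = 354)
(H + u(R(4), 14))² = (354 + 4*24)² = (354 + 96)² = 450² = 202500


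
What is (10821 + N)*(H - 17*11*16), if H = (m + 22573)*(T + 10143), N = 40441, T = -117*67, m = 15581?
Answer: 4506125825888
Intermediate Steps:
T = -7839
H = 87906816 (H = (15581 + 22573)*(-7839 + 10143) = 38154*2304 = 87906816)
(10821 + N)*(H - 17*11*16) = (10821 + 40441)*(87906816 - 17*11*16) = 51262*(87906816 - 187*16) = 51262*(87906816 - 2992) = 51262*87903824 = 4506125825888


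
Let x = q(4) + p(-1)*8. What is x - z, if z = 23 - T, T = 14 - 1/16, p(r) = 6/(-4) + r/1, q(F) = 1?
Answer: -449/16 ≈ -28.063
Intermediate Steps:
p(r) = -3/2 + r (p(r) = 6*(-¼) + r*1 = -3/2 + r)
x = -19 (x = 1 + (-3/2 - 1)*8 = 1 - 5/2*8 = 1 - 20 = -19)
T = 223/16 (T = 14 - 1*1/16 = 14 - 1/16 = 223/16 ≈ 13.938)
z = 145/16 (z = 23 - 1*223/16 = 23 - 223/16 = 145/16 ≈ 9.0625)
x - z = -19 - 1*145/16 = -19 - 145/16 = -449/16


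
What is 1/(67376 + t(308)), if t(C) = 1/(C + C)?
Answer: 616/41503617 ≈ 1.4842e-5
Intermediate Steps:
t(C) = 1/(2*C)
1/(67376 + t(308)) = 1/(67376 + (½)/308) = 1/(67376 + (½)*(1/308)) = 1/(67376 + 1/616) = 1/(41503617/616) = 616/41503617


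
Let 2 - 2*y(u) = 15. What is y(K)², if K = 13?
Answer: 169/4 ≈ 42.250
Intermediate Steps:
y(u) = -13/2 (y(u) = 1 - ½*15 = 1 - 15/2 = -13/2)
y(K)² = (-13/2)² = 169/4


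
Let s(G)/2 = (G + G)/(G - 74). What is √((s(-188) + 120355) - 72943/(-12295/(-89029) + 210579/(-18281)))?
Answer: √11662345682129196980272190987/303312043672 ≈ 356.04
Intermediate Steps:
s(G) = 4*G/(-74 + G) (s(G) = 2*((G + G)/(G - 74)) = 2*((2*G)/(-74 + G)) = 2*(2*G/(-74 + G)) = 4*G/(-74 + G))
√((s(-188) + 120355) - 72943/(-12295/(-89029) + 210579/(-18281))) = √((4*(-188)/(-74 - 188) + 120355) - 72943/(-12295/(-89029) + 210579/(-18281))) = √((4*(-188)/(-262) + 120355) - 72943/(-12295*(-1/89029) + 210579*(-1/18281))) = √((4*(-188)*(-1/262) + 120355) - 72943/(12295/89029 - 210579/18281)) = √((376/131 + 120355) - 72943/(-18522872896/1627539149)) = √(15766881/131 - 72943*(-1627539149/18522872896)) = √(15766881/131 + 118717588145507/18522872896) = √(307599936776418793/2426496349376) = √11662345682129196980272190987/303312043672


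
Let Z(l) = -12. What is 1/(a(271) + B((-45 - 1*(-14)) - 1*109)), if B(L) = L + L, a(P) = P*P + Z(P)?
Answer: 1/73149 ≈ 1.3671e-5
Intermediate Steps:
a(P) = -12 + P² (a(P) = P*P - 12 = P² - 12 = -12 + P²)
B(L) = 2*L
1/(a(271) + B((-45 - 1*(-14)) - 1*109)) = 1/((-12 + 271²) + 2*((-45 - 1*(-14)) - 1*109)) = 1/((-12 + 73441) + 2*((-45 + 14) - 109)) = 1/(73429 + 2*(-31 - 109)) = 1/(73429 + 2*(-140)) = 1/(73429 - 280) = 1/73149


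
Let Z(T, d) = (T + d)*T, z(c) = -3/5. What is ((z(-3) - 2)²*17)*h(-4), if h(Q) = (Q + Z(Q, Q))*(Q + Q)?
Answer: -643552/25 ≈ -25742.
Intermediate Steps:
z(c) = -⅗ (z(c) = -3*⅕ = -⅗)
Z(T, d) = T*(T + d)
h(Q) = 2*Q*(Q + 2*Q²) (h(Q) = (Q + Q*(Q + Q))*(Q + Q) = (Q + Q*(2*Q))*(2*Q) = (Q + 2*Q²)*(2*Q) = 2*Q*(Q + 2*Q²))
((z(-3) - 2)²*17)*h(-4) = ((-⅗ - 2)²*17)*((-4)²*(2 + 4*(-4))) = ((-13/5)²*17)*(16*(2 - 16)) = ((169/25)*17)*(16*(-14)) = (2873/25)*(-224) = -643552/25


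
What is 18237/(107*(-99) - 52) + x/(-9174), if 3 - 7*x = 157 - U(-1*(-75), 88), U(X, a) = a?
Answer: -17733956/10357585 ≈ -1.7122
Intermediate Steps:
x = -66/7 (x = 3/7 - (157 - 1*88)/7 = 3/7 - (157 - 88)/7 = 3/7 - ⅐*69 = 3/7 - 69/7 = -66/7 ≈ -9.4286)
18237/(107*(-99) - 52) + x/(-9174) = 18237/(107*(-99) - 52) - 66/7/(-9174) = 18237/(-10593 - 52) - 66/7*(-1/9174) = 18237/(-10645) + 1/973 = 18237*(-1/10645) + 1/973 = -18237/10645 + 1/973 = -17733956/10357585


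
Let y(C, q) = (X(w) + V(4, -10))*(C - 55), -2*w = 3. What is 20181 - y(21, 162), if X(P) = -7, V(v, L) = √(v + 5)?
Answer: 20045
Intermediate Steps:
w = -3/2 (w = -½*3 = -3/2 ≈ -1.5000)
V(v, L) = √(5 + v)
y(C, q) = 220 - 4*C (y(C, q) = (-7 + √(5 + 4))*(C - 55) = (-7 + √9)*(-55 + C) = (-7 + 3)*(-55 + C) = -4*(-55 + C) = 220 - 4*C)
20181 - y(21, 162) = 20181 - (220 - 4*21) = 20181 - (220 - 84) = 20181 - 1*136 = 20181 - 136 = 20045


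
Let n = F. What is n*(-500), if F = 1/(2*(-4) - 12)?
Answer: 25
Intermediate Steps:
F = -1/20 (F = 1/(-8 - 12) = 1/(-20) = -1/20 ≈ -0.050000)
n = -1/20 ≈ -0.050000
n*(-500) = -1/20*(-500) = 25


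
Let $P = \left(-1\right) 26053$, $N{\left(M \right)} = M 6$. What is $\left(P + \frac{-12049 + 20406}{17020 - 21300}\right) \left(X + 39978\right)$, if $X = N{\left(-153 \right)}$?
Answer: $- \frac{217789179741}{214} \approx -1.0177 \cdot 10^{9}$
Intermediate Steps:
$N{\left(M \right)} = 6 M$
$X = -918$ ($X = 6 \left(-153\right) = -918$)
$P = -26053$
$\left(P + \frac{-12049 + 20406}{17020 - 21300}\right) \left(X + 39978\right) = \left(-26053 + \frac{-12049 + 20406}{17020 - 21300}\right) \left(-918 + 39978\right) = \left(-26053 + \frac{8357}{-4280}\right) 39060 = \left(-26053 + 8357 \left(- \frac{1}{4280}\right)\right) 39060 = \left(-26053 - \frac{8357}{4280}\right) 39060 = \left(- \frac{111515197}{4280}\right) 39060 = - \frac{217789179741}{214}$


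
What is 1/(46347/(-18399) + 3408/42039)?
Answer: -85941729/209519749 ≈ -0.41018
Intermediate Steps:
1/(46347/(-18399) + 3408/42039) = 1/(46347*(-1/18399) + 3408*(1/42039)) = 1/(-15449/6133 + 1136/14013) = 1/(-209519749/85941729) = -85941729/209519749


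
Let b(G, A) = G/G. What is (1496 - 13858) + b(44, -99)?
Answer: -12361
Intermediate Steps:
b(G, A) = 1
(1496 - 13858) + b(44, -99) = (1496 - 13858) + 1 = -12362 + 1 = -12361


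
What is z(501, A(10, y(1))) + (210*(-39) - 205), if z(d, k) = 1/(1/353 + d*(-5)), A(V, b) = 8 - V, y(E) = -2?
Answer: -7423396633/884264 ≈ -8395.0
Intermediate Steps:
z(d, k) = 1/(1/353 - 5*d)
z(501, A(10, y(1))) + (210*(-39) - 205) = -353/(-1 + 1765*501) + (210*(-39) - 205) = -353/(-1 + 884265) + (-8190 - 205) = -353/884264 - 8395 = -7423396633/884264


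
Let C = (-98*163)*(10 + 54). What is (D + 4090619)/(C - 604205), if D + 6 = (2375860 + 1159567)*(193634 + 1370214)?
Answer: -5528874533709/1626541 ≈ -3.3992e+6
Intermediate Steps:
C = -1022336 (C = -15974*64 = -1022336)
D = 5528870443090 (D = -6 + (2375860 + 1159567)*(193634 + 1370214) = -6 + 3535427*1563848 = -6 + 5528870443096 = 5528870443090)
(D + 4090619)/(C - 604205) = (5528870443090 + 4090619)/(-1022336 - 604205) = 5528874533709/(-1626541) = 5528874533709*(-1/1626541) = -5528874533709/1626541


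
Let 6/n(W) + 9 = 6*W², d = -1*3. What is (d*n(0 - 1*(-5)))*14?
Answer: -84/47 ≈ -1.7872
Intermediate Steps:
d = -3
n(W) = 6/(-9 + 6*W²)
(d*n(0 - 1*(-5)))*14 = -6/(-3 + 2*(0 - 1*(-5))²)*14 = -6/(-3 + 2*(0 + 5)²)*14 = -6/(-3 + 2*5²)*14 = -6/(-3 + 2*25)*14 = -6/(-3 + 50)*14 = -6/47*14 = -84/47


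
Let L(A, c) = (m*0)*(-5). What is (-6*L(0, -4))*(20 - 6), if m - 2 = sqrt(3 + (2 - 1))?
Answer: 0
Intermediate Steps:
m = 4 (m = 2 + sqrt(3 + (2 - 1)) = 2 + sqrt(3 + 1) = 2 + sqrt(4) = 2 + 2 = 4)
L(A, c) = 0 (L(A, c) = (4*0)*(-5) = 0*(-5) = 0)
(-6*L(0, -4))*(20 - 6) = (-6*0)*(20 - 6) = 0*14 = 0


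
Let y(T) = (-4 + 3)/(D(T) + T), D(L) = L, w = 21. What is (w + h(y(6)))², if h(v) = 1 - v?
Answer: 70225/144 ≈ 487.67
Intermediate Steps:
y(T) = -1/(2*T) (y(T) = (-4 + 3)/(T + T) = -1/(2*T))
(w + h(y(6)))² = (21 + (1 - (-1)/(2*6)))² = (21 + (1 - 1*(-1/12)))² = (21 + (1 + 1/12))² = (21 + 13/12)² = (265/12)² = 70225/144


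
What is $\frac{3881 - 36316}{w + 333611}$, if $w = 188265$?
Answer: $- \frac{32435}{521876} \approx -0.062151$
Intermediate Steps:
$\frac{3881 - 36316}{w + 333611} = \frac{3881 - 36316}{188265 + 333611} = \frac{3881 + \left(-201173 + 164857\right)}{521876} = \left(3881 - 36316\right) \frac{1}{521876} = \left(-32435\right) \frac{1}{521876} = - \frac{32435}{521876}$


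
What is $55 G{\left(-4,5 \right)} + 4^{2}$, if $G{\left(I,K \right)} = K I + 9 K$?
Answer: $1391$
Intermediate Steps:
$G{\left(I,K \right)} = 9 K + I K$ ($G{\left(I,K \right)} = I K + 9 K = 9 K + I K$)
$55 G{\left(-4,5 \right)} + 4^{2} = 55 \cdot 5 \left(9 - 4\right) + 4^{2} = 55 \cdot 5 \cdot 5 + 16 = 55 \cdot 25 + 16 = 1375 + 16 = 1391$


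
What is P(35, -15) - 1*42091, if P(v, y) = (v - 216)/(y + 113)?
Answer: -4125099/98 ≈ -42093.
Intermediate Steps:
P(v, y) = (-216 + v)/(113 + y)
P(35, -15) - 1*42091 = (-216 + 35)/(113 - 15) - 1*42091 = -181/98 - 42091 = -4125099/98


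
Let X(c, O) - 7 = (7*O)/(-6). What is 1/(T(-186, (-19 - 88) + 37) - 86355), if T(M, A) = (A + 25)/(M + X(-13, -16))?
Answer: -481/41536620 ≈ -1.1580e-5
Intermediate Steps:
X(c, O) = 7 - 7*O/6 (X(c, O) = 7 + (7*O)/(-6) = 7 + (7*O)*(-⅙) = 7 - 7*O/6)
T(M, A) = (25 + A)/(77/3 + M) (T(M, A) = (A + 25)/(M + (7 - 7/6*(-16))) = (25 + A)/(M + (7 + 56/3)) = (25 + A)/(M + 77/3) = (25 + A)/(77/3 + M))
1/(T(-186, (-19 - 88) + 37) - 86355) = 1/(3*(25 + ((-19 - 88) + 37))/(77 + 3*(-186)) - 86355) = 1/(3*(25 + (-107 + 37))/(77 - 558) - 86355) = 1/(3*(25 - 70)/(-481) - 86355) = 1/(3*(-1/481)*(-45) - 86355) = 1/(135/481 - 86355) = 1/(-41536620/481) = -481/41536620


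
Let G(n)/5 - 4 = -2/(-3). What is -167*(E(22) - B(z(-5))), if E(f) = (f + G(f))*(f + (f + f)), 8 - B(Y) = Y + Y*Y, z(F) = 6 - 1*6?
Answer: -498328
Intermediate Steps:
z(F) = 0 (z(F) = 6 - 6 = 0)
G(n) = 70/3 (G(n) = 20 + 5*(-2/(-3)) = 20 + 5*(-2*(-1/3)) = 20 + 5*(2/3) = 20 + 10/3 = 70/3)
B(Y) = 8 - Y - Y**2 (B(Y) = 8 - (Y + Y*Y) = 8 - (Y + Y**2) = 8 + (-Y - Y**2) = 8 - Y - Y**2)
E(f) = 3*f*(70/3 + f) (E(f) = (f + 70/3)*(f + (f + f)) = (70/3 + f)*(f + 2*f) = (70/3 + f)*(3*f) = 3*f*(70/3 + f))
-167*(E(22) - B(z(-5))) = -167*(22*(70 + 3*22) - (8 - 1*0 - 1*0**2)) = -167*(22*(70 + 66) - (8 + 0 - 1*0)) = -167*(22*136 - (8 + 0 + 0)) = -167*(2992 - 1*8) = -167*(2992 - 8) = -167*2984 = -498328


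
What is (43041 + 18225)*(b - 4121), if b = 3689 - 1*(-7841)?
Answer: 453919794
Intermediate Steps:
b = 11530 (b = 3689 + 7841 = 11530)
(43041 + 18225)*(b - 4121) = (43041 + 18225)*(11530 - 4121) = 61266*7409 = 453919794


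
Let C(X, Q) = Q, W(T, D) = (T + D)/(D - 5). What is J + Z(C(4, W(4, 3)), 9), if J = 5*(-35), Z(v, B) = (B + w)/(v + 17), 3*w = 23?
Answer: -14075/81 ≈ -173.77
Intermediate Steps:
w = 23/3 (w = (⅓)*23 = 23/3 ≈ 7.6667)
W(T, D) = (D + T)/(-5 + D)
Z(v, B) = (23/3 + B)/(17 + v) (Z(v, B) = (B + 23/3)/(v + 17) = (23/3 + B)/(17 + v))
J = -175
J + Z(C(4, W(4, 3)), 9) = -175 + (23/3 + 9)/(17 + (3 + 4)/(-5 + 3)) = -175 + (50/3)/(17 + 7/(-2)) = -175 + (50/3)/(17 - ½*7) = -175 + (50/3)/(17 - 7/2) = -175 + (50/3)/(27/2) = -175 + (2/27)*(50/3) = -175 + 100/81 = -14075/81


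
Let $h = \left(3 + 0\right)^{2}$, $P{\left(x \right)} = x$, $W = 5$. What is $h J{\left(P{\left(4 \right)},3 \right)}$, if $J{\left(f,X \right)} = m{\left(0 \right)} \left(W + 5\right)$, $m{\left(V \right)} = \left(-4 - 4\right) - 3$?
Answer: $-990$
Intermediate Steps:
$m{\left(V \right)} = -11$ ($m{\left(V \right)} = -8 - 3 = -11$)
$J{\left(f,X \right)} = -110$ ($J{\left(f,X \right)} = - 11 \left(5 + 5\right) = \left(-11\right) 10 = -110$)
$h = 9$ ($h = 3^{2} = 9$)
$h J{\left(P{\left(4 \right)},3 \right)} = 9 \left(-110\right) = -990$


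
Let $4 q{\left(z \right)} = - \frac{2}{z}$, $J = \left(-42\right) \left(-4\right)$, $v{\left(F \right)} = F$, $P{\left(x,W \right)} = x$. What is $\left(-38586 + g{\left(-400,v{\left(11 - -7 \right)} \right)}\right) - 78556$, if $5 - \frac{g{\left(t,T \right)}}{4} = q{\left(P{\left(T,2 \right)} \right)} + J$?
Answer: $- \frac{1060145}{9} \approx -1.1779 \cdot 10^{5}$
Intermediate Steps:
$J = 168$
$q{\left(z \right)} = - \frac{1}{2 z}$ ($q{\left(z \right)} = \frac{\left(-2\right) \frac{1}{z}}{4} = - \frac{1}{2 z}$)
$g{\left(t,T \right)} = -652 + \frac{2}{T}$ ($g{\left(t,T \right)} = 20 - 4 \left(- \frac{1}{2 T} + 168\right) = 20 - 4 \left(168 - \frac{1}{2 T}\right) = 20 - \left(672 - \frac{2}{T}\right) = -652 + \frac{2}{T}$)
$\left(-38586 + g{\left(-400,v{\left(11 - -7 \right)} \right)}\right) - 78556 = \left(-38586 - \left(652 - \frac{2}{11 - -7}\right)\right) - 78556 = \left(-38586 - \left(652 - \frac{2}{11 + 7}\right)\right) - 78556 = \left(-38586 - \left(652 - \frac{2}{18}\right)\right) - 78556 = \left(-38586 + \left(-652 + 2 \cdot \frac{1}{18}\right)\right) - 78556 = \left(-38586 + \left(-652 + \frac{1}{9}\right)\right) - 78556 = \left(-38586 - \frac{5867}{9}\right) - 78556 = - \frac{353141}{9} - 78556 = - \frac{1060145}{9}$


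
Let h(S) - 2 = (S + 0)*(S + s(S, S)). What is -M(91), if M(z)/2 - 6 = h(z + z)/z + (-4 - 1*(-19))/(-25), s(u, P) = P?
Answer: -667414/455 ≈ -1466.8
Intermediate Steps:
h(S) = 2 + 2*S² (h(S) = 2 + (S + 0)*(S + S) = 2 + S*(2*S) = 2 + 2*S²)
M(z) = 54/5 + 2*(2 + 8*z²)/z (M(z) = 12 + 2*((2 + 2*(z + z)²)/z + (-4 - 1*(-19))/(-25)) = 12 + 2*((2 + 2*(2*z)²)/z + (-4 + 19)*(-1/25)) = 12 + 2*((2 + 2*(4*z²))/z + 15*(-1/25)) = 12 + 2*((2 + 8*z²)/z - ⅗) = 12 + 2*(-⅗ + (2 + 8*z²)/z) = 12 + (-6/5 + 2*(2 + 8*z²)/z) = 54/5 + 2*(2 + 8*z²)/z)
-M(91) = -(54/5 + 4/91 + 16*91) = -(54/5 + 4*(1/91) + 1456) = -(54/5 + 4/91 + 1456) = -1*667414/455 = -667414/455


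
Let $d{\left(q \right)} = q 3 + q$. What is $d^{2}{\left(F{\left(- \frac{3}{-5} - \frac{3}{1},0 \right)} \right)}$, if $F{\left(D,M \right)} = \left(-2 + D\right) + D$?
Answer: $\frac{18496}{25} \approx 739.84$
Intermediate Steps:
$F{\left(D,M \right)} = -2 + 2 D$
$d{\left(q \right)} = 4 q$ ($d{\left(q \right)} = 3 q + q = 4 q$)
$d^{2}{\left(F{\left(- \frac{3}{-5} - \frac{3}{1},0 \right)} \right)} = \left(4 \left(-2 + 2 \left(- \frac{3}{-5} - \frac{3}{1}\right)\right)\right)^{2} = \left(4 \left(-2 + 2 \left(\left(-3\right) \left(- \frac{1}{5}\right) - 3\right)\right)\right)^{2} = \left(4 \left(-2 + 2 \left(\frac{3}{5} - 3\right)\right)\right)^{2} = \left(4 \left(-2 + 2 \left(- \frac{12}{5}\right)\right)\right)^{2} = \left(4 \left(-2 - \frac{24}{5}\right)\right)^{2} = \left(4 \left(- \frac{34}{5}\right)\right)^{2} = \left(- \frac{136}{5}\right)^{2} = \frac{18496}{25}$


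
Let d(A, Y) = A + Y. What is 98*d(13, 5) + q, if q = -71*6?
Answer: 1338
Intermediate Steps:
q = -426
98*d(13, 5) + q = 98*(13 + 5) - 426 = 98*18 - 426 = 1764 - 426 = 1338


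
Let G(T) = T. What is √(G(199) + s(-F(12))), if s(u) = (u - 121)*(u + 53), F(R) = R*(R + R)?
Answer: √96314 ≈ 310.34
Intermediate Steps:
F(R) = 2*R² (F(R) = R*(2*R) = 2*R²)
s(u) = (-121 + u)*(53 + u)
√(G(199) + s(-F(12))) = √(199 + (-6413 + (-2*12²)² - (-68)*2*12²)) = √(199 + (-6413 + (-2*144)² - (-68)*2*144)) = √(199 + (-6413 + (-1*288)² - (-68)*288)) = √(199 + (-6413 + (-288)² - 68*(-288))) = √(199 + (-6413 + 82944 + 19584)) = √(199 + 96115) = √96314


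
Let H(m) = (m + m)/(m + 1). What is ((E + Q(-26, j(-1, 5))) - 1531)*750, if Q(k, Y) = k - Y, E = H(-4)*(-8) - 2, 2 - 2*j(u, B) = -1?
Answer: -1186375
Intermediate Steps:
j(u, B) = 3/2 (j(u, B) = 1 - ½*(-1) = 1 + ½ = 3/2)
H(m) = 2*m/(1 + m) (H(m) = (2*m)/(1 + m) = 2*m/(1 + m))
E = -70/3 (E = (2*(-4)/(1 - 4))*(-8) - 2 = (2*(-4)/(-3))*(-8) - 2 = (2*(-4)*(-⅓))*(-8) - 2 = (8/3)*(-8) - 2 = -64/3 - 2 = -70/3 ≈ -23.333)
((E + Q(-26, j(-1, 5))) - 1531)*750 = ((-70/3 + (-26 - 1*3/2)) - 1531)*750 = ((-70/3 + (-26 - 3/2)) - 1531)*750 = ((-70/3 - 55/2) - 1531)*750 = (-305/6 - 1531)*750 = -9491/6*750 = -1186375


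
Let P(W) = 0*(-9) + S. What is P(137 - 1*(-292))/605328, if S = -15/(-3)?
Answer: 5/605328 ≈ 8.2600e-6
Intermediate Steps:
S = 5 (S = -15*(-1/3) = 5)
P(W) = 5 (P(W) = 0*(-9) + 5 = 0 + 5 = 5)
P(137 - 1*(-292))/605328 = 5/605328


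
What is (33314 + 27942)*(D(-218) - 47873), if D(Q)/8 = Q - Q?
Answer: -2932508488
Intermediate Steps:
D(Q) = 0 (D(Q) = 8*(Q - Q) = 8*0 = 0)
(33314 + 27942)*(D(-218) - 47873) = (33314 + 27942)*(0 - 47873) = 61256*(-47873) = -2932508488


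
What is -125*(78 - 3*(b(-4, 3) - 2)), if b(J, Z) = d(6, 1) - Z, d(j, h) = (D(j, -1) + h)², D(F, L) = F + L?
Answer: 1875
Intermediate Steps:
d(j, h) = (-1 + h + j)² (d(j, h) = ((j - 1) + h)² = ((-1 + j) + h)² = (-1 + h + j)²)
b(J, Z) = 36 - Z (b(J, Z) = (-1 + 1 + 6)² - Z = 6² - Z = 36 - Z)
-125*(78 - 3*(b(-4, 3) - 2)) = -125*(78 - 3*((36 - 1*3) - 2)) = -125*(78 - 3*((36 - 3) - 2)) = -125*(78 - 3*(33 - 2)) = -125*(78 - 3*31) = -125*(78 - 93) = -125*(-15) = 1875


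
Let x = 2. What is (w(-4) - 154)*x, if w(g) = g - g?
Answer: -308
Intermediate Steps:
w(g) = 0
(w(-4) - 154)*x = (0 - 154)*2 = -154*2 = -308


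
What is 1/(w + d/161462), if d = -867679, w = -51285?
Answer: -161462/8281446349 ≈ -1.9497e-5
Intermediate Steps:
1/(w + d/161462) = 1/(-51285 - 867679/161462) = 1/(-8281446349/161462) = -161462/8281446349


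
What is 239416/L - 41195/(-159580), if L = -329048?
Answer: -616271823/1312736996 ≈ -0.46946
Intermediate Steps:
239416/L - 41195/(-159580) = 239416/(-329048) - 41195/(-159580) = 239416*(-1/329048) - 41195*(-1/159580) = -29927/41131 + 8239/31916 = -616271823/1312736996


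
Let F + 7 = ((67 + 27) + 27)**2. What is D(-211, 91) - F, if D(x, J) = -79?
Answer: -14713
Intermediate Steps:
F = 14634 (F = -7 + ((67 + 27) + 27)**2 = -7 + (94 + 27)**2 = -7 + 121**2 = -7 + 14641 = 14634)
D(-211, 91) - F = -79 - 1*14634 = -79 - 14634 = -14713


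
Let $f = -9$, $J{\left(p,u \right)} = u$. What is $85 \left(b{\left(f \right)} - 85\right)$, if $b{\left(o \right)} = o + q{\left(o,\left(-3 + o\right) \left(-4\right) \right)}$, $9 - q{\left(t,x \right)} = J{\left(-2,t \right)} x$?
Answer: $29495$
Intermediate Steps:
$q{\left(t,x \right)} = 9 - t x$
$b{\left(o \right)} = 9 + o - o \left(12 - 4 o\right)$ ($b{\left(o \right)} = o - \left(-9 + o \left(-3 + o\right) \left(-4\right)\right) = o - \left(-9 + o \left(12 - 4 o\right)\right) = 9 + o - o \left(12 - 4 o\right)$)
$85 \left(b{\left(f \right)} - 85\right) = 85 \left(\left(9 - 9 + 4 \left(-9\right) \left(-3 - 9\right)\right) - 85\right) = 85 \left(\left(9 - 9 + 4 \left(-9\right) \left(-12\right)\right) - 85\right) = 85 \left(\left(9 - 9 + 432\right) - 85\right) = 85 \left(432 - 85\right) = 85 \cdot 347 = 29495$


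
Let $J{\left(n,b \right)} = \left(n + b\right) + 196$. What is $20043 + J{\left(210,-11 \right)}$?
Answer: $20438$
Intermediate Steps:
$J{\left(n,b \right)} = 196 + b + n$ ($J{\left(n,b \right)} = \left(b + n\right) + 196 = 196 + b + n$)
$20043 + J{\left(210,-11 \right)} = 20043 + \left(196 - 11 + 210\right) = 20043 + 395 = 20438$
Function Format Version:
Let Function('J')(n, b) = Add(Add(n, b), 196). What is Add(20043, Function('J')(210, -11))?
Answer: 20438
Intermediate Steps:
Function('J')(n, b) = Add(196, b, n) (Function('J')(n, b) = Add(Add(b, n), 196) = Add(196, b, n))
Add(20043, Function('J')(210, -11)) = Add(20043, Add(196, -11, 210)) = Add(20043, 395) = 20438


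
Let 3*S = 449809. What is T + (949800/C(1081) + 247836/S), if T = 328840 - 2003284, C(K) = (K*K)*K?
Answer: -951426889281624464208/568205224491769 ≈ -1.6744e+6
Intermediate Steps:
S = 449809/3 (S = (⅓)*449809 = 449809/3 ≈ 1.4994e+5)
C(K) = K³ (C(K) = K²*K = K³)
T = -1674444
T + (949800/C(1081) + 247836/S) = -1674444 + (949800/(1081³) + 247836/(449809/3)) = -1674444 + (949800/1263214441 + 247836*(3/449809)) = -1674444 + (949800*(1/1263214441) + 743508/449809) = -1674444 + (949800/1263214441 + 743508/449809) = -1674444 + 939637271187228/568205224491769 = -951426889281624464208/568205224491769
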